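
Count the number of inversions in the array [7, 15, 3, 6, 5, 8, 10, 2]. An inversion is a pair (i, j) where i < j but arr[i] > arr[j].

Finding inversions in [7, 15, 3, 6, 5, 8, 10, 2]:

(0, 2): arr[0]=7 > arr[2]=3
(0, 3): arr[0]=7 > arr[3]=6
(0, 4): arr[0]=7 > arr[4]=5
(0, 7): arr[0]=7 > arr[7]=2
(1, 2): arr[1]=15 > arr[2]=3
(1, 3): arr[1]=15 > arr[3]=6
(1, 4): arr[1]=15 > arr[4]=5
(1, 5): arr[1]=15 > arr[5]=8
(1, 6): arr[1]=15 > arr[6]=10
(1, 7): arr[1]=15 > arr[7]=2
(2, 7): arr[2]=3 > arr[7]=2
(3, 4): arr[3]=6 > arr[4]=5
(3, 7): arr[3]=6 > arr[7]=2
(4, 7): arr[4]=5 > arr[7]=2
(5, 7): arr[5]=8 > arr[7]=2
(6, 7): arr[6]=10 > arr[7]=2

Total inversions: 16

The array has 16 inversion(s): (0,2), (0,3), (0,4), (0,7), (1,2), (1,3), (1,4), (1,5), (1,6), (1,7), (2,7), (3,4), (3,7), (4,7), (5,7), (6,7). Each pair (i,j) satisfies i < j and arr[i] > arr[j].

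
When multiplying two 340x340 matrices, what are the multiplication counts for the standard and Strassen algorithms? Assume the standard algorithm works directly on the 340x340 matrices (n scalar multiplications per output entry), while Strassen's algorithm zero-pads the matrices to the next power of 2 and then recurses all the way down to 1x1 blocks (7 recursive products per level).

Matrix multiplication for 340x340 matrices:

Strassen's algorithm requires power-of-2 dimensions. Pad 340x340 to 512x512 (next power of 2).

Standard algorithm: 340^3 = 39304000 multiplications
Strassen's algorithm: 7^(log2(512)) = 7^9 = 40353607 multiplications
Difference: 39304000 - 40353607 = -1049607 (Strassen uses MORE here due to padding overhead — for small or just-over-power-of-2 n, padding can outweigh the per-level savings)

Standard: 39304000 multiplications (340^3). Strassen: 40353607 multiplications (7^9, after padding to 512x512). Strassen reduces 8 recursive multiplications to 7 at each level.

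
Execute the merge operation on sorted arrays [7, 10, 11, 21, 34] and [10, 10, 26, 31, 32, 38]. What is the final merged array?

Merging process:

Compare 7 vs 10: take 7 from left. Merged: [7]
Compare 10 vs 10: take 10 from left. Merged: [7, 10]
Compare 11 vs 10: take 10 from right. Merged: [7, 10, 10]
Compare 11 vs 10: take 10 from right. Merged: [7, 10, 10, 10]
Compare 11 vs 26: take 11 from left. Merged: [7, 10, 10, 10, 11]
Compare 21 vs 26: take 21 from left. Merged: [7, 10, 10, 10, 11, 21]
Compare 34 vs 26: take 26 from right. Merged: [7, 10, 10, 10, 11, 21, 26]
Compare 34 vs 31: take 31 from right. Merged: [7, 10, 10, 10, 11, 21, 26, 31]
Compare 34 vs 32: take 32 from right. Merged: [7, 10, 10, 10, 11, 21, 26, 31, 32]
Compare 34 vs 38: take 34 from left. Merged: [7, 10, 10, 10, 11, 21, 26, 31, 32, 34]
Append remaining from right: [38]. Merged: [7, 10, 10, 10, 11, 21, 26, 31, 32, 34, 38]

Final merged array: [7, 10, 10, 10, 11, 21, 26, 31, 32, 34, 38]
Total comparisons: 10

The merged array is [7, 10, 10, 10, 11, 21, 26, 31, 32, 34, 38], requiring 10 comparisons. The merge step runs in O(n) time where n is the total number of elements.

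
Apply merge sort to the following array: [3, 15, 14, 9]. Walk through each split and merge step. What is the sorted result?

Merge sort trace:

Split: [3, 15, 14, 9] -> [3, 15] and [14, 9]
  Split: [3, 15] -> [3] and [15]
  Merge: [3] + [15] -> [3, 15]
  Split: [14, 9] -> [14] and [9]
  Merge: [14] + [9] -> [9, 14]
Merge: [3, 15] + [9, 14] -> [3, 9, 14, 15]

Final sorted array: [3, 9, 14, 15]

The merge sort proceeds by recursively splitting the array and merging sorted halves.
After all merges, the sorted array is [3, 9, 14, 15].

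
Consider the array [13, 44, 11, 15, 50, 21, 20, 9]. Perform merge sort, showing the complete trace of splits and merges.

Merge sort trace:

Split: [13, 44, 11, 15, 50, 21, 20, 9] -> [13, 44, 11, 15] and [50, 21, 20, 9]
  Split: [13, 44, 11, 15] -> [13, 44] and [11, 15]
    Split: [13, 44] -> [13] and [44]
    Merge: [13] + [44] -> [13, 44]
    Split: [11, 15] -> [11] and [15]
    Merge: [11] + [15] -> [11, 15]
  Merge: [13, 44] + [11, 15] -> [11, 13, 15, 44]
  Split: [50, 21, 20, 9] -> [50, 21] and [20, 9]
    Split: [50, 21] -> [50] and [21]
    Merge: [50] + [21] -> [21, 50]
    Split: [20, 9] -> [20] and [9]
    Merge: [20] + [9] -> [9, 20]
  Merge: [21, 50] + [9, 20] -> [9, 20, 21, 50]
Merge: [11, 13, 15, 44] + [9, 20, 21, 50] -> [9, 11, 13, 15, 20, 21, 44, 50]

Final sorted array: [9, 11, 13, 15, 20, 21, 44, 50]

The merge sort proceeds by recursively splitting the array and merging sorted halves.
After all merges, the sorted array is [9, 11, 13, 15, 20, 21, 44, 50].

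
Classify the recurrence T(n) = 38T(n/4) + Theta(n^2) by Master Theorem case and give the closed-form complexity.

Master Theorem for T(n) = 38T(n/4) + O(n^2):

a = 38, b = 4, c = 2
log_b(a) = log_4(38) = 2.6240

Case 1: c = 2 < log_4(38) = 2.6240
T(n) = O(n^(log_4 38))

For T(n) = 38T(n/4) + O(n^2): log_4(38) = 2.6240. This is Case 1 of the Master Theorem (c < log_b(a), work dominated by leaves), giving O(n^(log_4 38)).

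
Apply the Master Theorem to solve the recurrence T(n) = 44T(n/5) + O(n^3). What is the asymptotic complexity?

Master Theorem for T(n) = 44T(n/5) + O(n^3):

a = 44, b = 5, c = 3
log_b(a) = log_5(44) = 2.3512

Case 3: c = 3 > log_5(44) = 2.3512
T(n) = O(n^3) = O(n^3)

For T(n) = 44T(n/5) + O(n^3): log_5(44) = 2.3512. This is Case 3 of the Master Theorem (c > log_b(a), work dominated by root), giving O(n^3).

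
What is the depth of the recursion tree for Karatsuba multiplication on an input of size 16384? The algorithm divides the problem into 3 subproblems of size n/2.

For divide and conquer with division factor 2:

Problem sizes at each level:
Level 0: 16384
Level 1: 8192
Level 2: 4096
Level 3: 2048
Level 4: 1024
Level 5: 512
Level 6: 256
Level 7: 128
Level 8: 64
Level 9: 32
Level 10: 16
Level 11: 8
Level 12: 4
Level 13: 2
Level 14: 1

The root is level 0 and the size-1 base case is level 14 (the tree spans levels 0 through 14, i.e. 15 levels counting the root), so the depth is the number of divisions: log_2(16384) = 14

The recursion tree depth is log_2(16384) = 14. At each level, the problem size is divided by 2, so it takes 14 divisions to reduce to a base case of size 1. The algorithm makes 3 recursive calls at each level.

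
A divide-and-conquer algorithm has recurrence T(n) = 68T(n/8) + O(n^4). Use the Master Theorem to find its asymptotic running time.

Master Theorem for T(n) = 68T(n/8) + O(n^4):

a = 68, b = 8, c = 4
log_b(a) = log_8(68) = 2.0292

Case 3: c = 4 > log_8(68) = 2.0292
T(n) = O(n^4) = O(n^4)

For T(n) = 68T(n/8) + O(n^4): log_8(68) = 2.0292. This is Case 3 of the Master Theorem (c > log_b(a), work dominated by root), giving O(n^4).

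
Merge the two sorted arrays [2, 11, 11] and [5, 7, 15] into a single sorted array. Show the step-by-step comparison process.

Merging process:

Compare 2 vs 5: take 2 from left. Merged: [2]
Compare 11 vs 5: take 5 from right. Merged: [2, 5]
Compare 11 vs 7: take 7 from right. Merged: [2, 5, 7]
Compare 11 vs 15: take 11 from left. Merged: [2, 5, 7, 11]
Compare 11 vs 15: take 11 from left. Merged: [2, 5, 7, 11, 11]
Append remaining from right: [15]. Merged: [2, 5, 7, 11, 11, 15]

Final merged array: [2, 5, 7, 11, 11, 15]
Total comparisons: 5

The merged array is [2, 5, 7, 11, 11, 15], requiring 5 comparisons. The merge step runs in O(n) time where n is the total number of elements.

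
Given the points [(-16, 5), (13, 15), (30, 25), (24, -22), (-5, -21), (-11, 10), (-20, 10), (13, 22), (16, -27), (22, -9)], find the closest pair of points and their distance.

Computing all pairwise distances among 10 points:

d((-16, 5), (13, 15)) = 30.6757
d((-16, 5), (30, 25)) = 50.1597
d((-16, 5), (24, -22)) = 48.2597
d((-16, 5), (-5, -21)) = 28.2312
d((-16, 5), (-11, 10)) = 7.0711
d((-16, 5), (-20, 10)) = 6.4031 <-- minimum
d((-16, 5), (13, 22)) = 33.6155
d((-16, 5), (16, -27)) = 45.2548
d((-16, 5), (22, -9)) = 40.4969
d((13, 15), (30, 25)) = 19.7231
d((13, 15), (24, -22)) = 38.6005
d((13, 15), (-5, -21)) = 40.2492
d((13, 15), (-11, 10)) = 24.5153
d((13, 15), (-20, 10)) = 33.3766
d((13, 15), (13, 22)) = 7.0
d((13, 15), (16, -27)) = 42.107
d((13, 15), (22, -9)) = 25.632
d((30, 25), (24, -22)) = 47.3814
d((30, 25), (-5, -21)) = 57.8014
d((30, 25), (-11, 10)) = 43.6578
d((30, 25), (-20, 10)) = 52.2015
d((30, 25), (13, 22)) = 17.2627
d((30, 25), (16, -27)) = 53.8516
d((30, 25), (22, -9)) = 34.9285
d((24, -22), (-5, -21)) = 29.0172
d((24, -22), (-11, 10)) = 47.4236
d((24, -22), (-20, 10)) = 54.4059
d((24, -22), (13, 22)) = 45.3542
d((24, -22), (16, -27)) = 9.434
d((24, -22), (22, -9)) = 13.1529
d((-5, -21), (-11, 10)) = 31.5753
d((-5, -21), (-20, 10)) = 34.4384
d((-5, -21), (13, 22)) = 46.6154
d((-5, -21), (16, -27)) = 21.8403
d((-5, -21), (22, -9)) = 29.5466
d((-11, 10), (-20, 10)) = 9.0
d((-11, 10), (13, 22)) = 26.8328
d((-11, 10), (16, -27)) = 45.8039
d((-11, 10), (22, -9)) = 38.0789
d((-20, 10), (13, 22)) = 35.1141
d((-20, 10), (16, -27)) = 51.6236
d((-20, 10), (22, -9)) = 46.0977
d((13, 22), (16, -27)) = 49.0918
d((13, 22), (22, -9)) = 32.28
d((16, -27), (22, -9)) = 18.9737

Closest pair: (-16, 5) and (-20, 10) with distance 6.4031

The closest pair is (-16, 5) and (-20, 10) with Euclidean distance 6.4031. For 10 points, brute-force pairwise comparison is shown above. For large n, the divide-and-conquer algorithm (sort by x, recurse on halves, check the dividing strip) achieves O(n log n).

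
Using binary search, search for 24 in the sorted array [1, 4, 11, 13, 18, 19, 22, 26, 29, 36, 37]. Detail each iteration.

Binary search for 24 in [1, 4, 11, 13, 18, 19, 22, 26, 29, 36, 37]:

lo=0, hi=10, mid=5, arr[mid]=19 -> 19 < 24, search right half
lo=6, hi=10, mid=8, arr[mid]=29 -> 29 > 24, search left half
lo=6, hi=7, mid=6, arr[mid]=22 -> 22 < 24, search right half
lo=7, hi=7, mid=7, arr[mid]=26 -> 26 > 24, search left half
lo=7 > hi=6, target 24 not found

Binary search determines that 24 is not in the array after 4 comparisons. The search space was exhausted without finding the target.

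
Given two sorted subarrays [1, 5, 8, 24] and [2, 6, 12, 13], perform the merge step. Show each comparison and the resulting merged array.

Merging process:

Compare 1 vs 2: take 1 from left. Merged: [1]
Compare 5 vs 2: take 2 from right. Merged: [1, 2]
Compare 5 vs 6: take 5 from left. Merged: [1, 2, 5]
Compare 8 vs 6: take 6 from right. Merged: [1, 2, 5, 6]
Compare 8 vs 12: take 8 from left. Merged: [1, 2, 5, 6, 8]
Compare 24 vs 12: take 12 from right. Merged: [1, 2, 5, 6, 8, 12]
Compare 24 vs 13: take 13 from right. Merged: [1, 2, 5, 6, 8, 12, 13]
Append remaining from left: [24]. Merged: [1, 2, 5, 6, 8, 12, 13, 24]

Final merged array: [1, 2, 5, 6, 8, 12, 13, 24]
Total comparisons: 7

The merged array is [1, 2, 5, 6, 8, 12, 13, 24], requiring 7 comparisons. The merge step runs in O(n) time where n is the total number of elements.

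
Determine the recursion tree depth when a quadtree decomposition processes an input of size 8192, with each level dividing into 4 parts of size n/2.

For divide and conquer with division factor 2:

Problem sizes at each level:
Level 0: 8192
Level 1: 4096
Level 2: 2048
Level 3: 1024
Level 4: 512
Level 5: 256
Level 6: 128
Level 7: 64
Level 8: 32
Level 9: 16
Level 10: 8
Level 11: 4
Level 12: 2
Level 13: 1

The root is level 0 and the size-1 base case is level 13 (the tree spans levels 0 through 13, i.e. 14 levels counting the root), so the depth is the number of divisions: log_2(8192) = 13

The recursion tree depth is log_2(8192) = 13. At each level, the problem size is divided by 2, so it takes 13 divisions to reduce to a base case of size 1. The algorithm makes 4 recursive calls at each level.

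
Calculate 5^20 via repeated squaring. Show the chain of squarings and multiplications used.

Computing 5^20 by squaring (build up from 5^1; each line after the first costs one multiplication):

5^1 = 5
5^2 = (5^1)^2 = 5^2 = 25
5^4 = (5^2)^2 = 25^2 = 625
5^5 = 5 * 5^4 = 5 * 625 = 3125
5^10 = (5^5)^2 = 3125^2 = 9765625
5^20 = (5^10)^2 = 9765625^2 = 95367431640625

Result: 95367431640625
Multiplications needed: 5 (5 lines after 5^1)

5^20 = 95367431640625. Using exponentiation by squaring, this requires 5 multiplications. The key idea: if the exponent is even, square the half-power; if odd, multiply by the base once.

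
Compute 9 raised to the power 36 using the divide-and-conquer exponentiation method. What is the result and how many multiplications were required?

Computing 9^36 by squaring (build up from 9^1; each line after the first costs one multiplication):

9^1 = 9
9^2 = (9^1)^2 = 9^2 = 81
9^4 = (9^2)^2 = 81^2 = 6561
9^8 = (9^4)^2 = 6561^2 = 43046721
9^9 = 9 * 9^8 = 9 * 43046721 = 387420489
9^18 = (9^9)^2 = 387420489^2 = 150094635296999121
9^36 = (9^18)^2 = 150094635296999121^2 = 22528399544939174411840147874772641

Result: 22528399544939174411840147874772641
Multiplications needed: 6 (6 lines after 9^1)

9^36 = 22528399544939174411840147874772641. Using exponentiation by squaring, this requires 6 multiplications. The key idea: if the exponent is even, square the half-power; if odd, multiply by the base once.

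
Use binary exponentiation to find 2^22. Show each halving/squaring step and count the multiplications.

Computing 2^22 by squaring (build up from 2^1; each line after the first costs one multiplication):

2^1 = 2
2^2 = (2^1)^2 = 2^2 = 4
2^4 = (2^2)^2 = 4^2 = 16
2^5 = 2 * 2^4 = 2 * 16 = 32
2^10 = (2^5)^2 = 32^2 = 1024
2^11 = 2 * 2^10 = 2 * 1024 = 2048
2^22 = (2^11)^2 = 2048^2 = 4194304

Result: 4194304
Multiplications needed: 6 (6 lines after 2^1)

2^22 = 4194304. Using exponentiation by squaring, this requires 6 multiplications. The key idea: if the exponent is even, square the half-power; if odd, multiply by the base once.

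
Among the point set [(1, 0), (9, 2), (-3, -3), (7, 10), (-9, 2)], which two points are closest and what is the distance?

Computing all pairwise distances among 5 points:

d((1, 0), (9, 2)) = 8.2462
d((1, 0), (-3, -3)) = 5.0 <-- minimum
d((1, 0), (7, 10)) = 11.6619
d((1, 0), (-9, 2)) = 10.198
d((9, 2), (-3, -3)) = 13.0
d((9, 2), (7, 10)) = 8.2462
d((9, 2), (-9, 2)) = 18.0
d((-3, -3), (7, 10)) = 16.4012
d((-3, -3), (-9, 2)) = 7.8102
d((7, 10), (-9, 2)) = 17.8885

Closest pair: (1, 0) and (-3, -3) with distance 5.0

The closest pair is (1, 0) and (-3, -3) with Euclidean distance 5.0. For 5 points, brute-force pairwise comparison is shown above. For large n, the divide-and-conquer algorithm (sort by x, recurse on halves, check the dividing strip) achieves O(n log n).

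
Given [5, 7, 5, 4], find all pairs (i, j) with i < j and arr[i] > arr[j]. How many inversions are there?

Finding inversions in [5, 7, 5, 4]:

(0, 3): arr[0]=5 > arr[3]=4
(1, 2): arr[1]=7 > arr[2]=5
(1, 3): arr[1]=7 > arr[3]=4
(2, 3): arr[2]=5 > arr[3]=4

Total inversions: 4

The array has 4 inversion(s): (0,3), (1,2), (1,3), (2,3). Each pair (i,j) satisfies i < j and arr[i] > arr[j].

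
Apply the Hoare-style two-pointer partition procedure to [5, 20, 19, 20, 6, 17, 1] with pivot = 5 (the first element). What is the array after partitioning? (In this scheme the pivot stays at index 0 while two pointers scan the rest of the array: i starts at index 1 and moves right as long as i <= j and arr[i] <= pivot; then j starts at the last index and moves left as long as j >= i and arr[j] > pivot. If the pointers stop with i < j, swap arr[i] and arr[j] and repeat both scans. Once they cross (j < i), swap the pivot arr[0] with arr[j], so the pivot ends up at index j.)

Hoare-style two-pointer partition with pivot = 5:

Initial array: [5, 20, 19, 20, 6, 17, 1]

Pointers start at i = 1, j = 6.
i stops at index 1 (arr[1]=20 > 5), j stops at index 6 (arr[6]=1 <= 5): swap arr[1] and arr[6], array becomes [5, 1, 19, 20, 6, 17, 20]
i ends at 2, j ends at 1: the pointers have crossed (j < i), so scanning stops.

Swap pivot arr[0] with arr[1] to place pivot at position 1: [1, 5, 19, 20, 6, 17, 20]
Pivot position: 1

After partitioning with pivot 5, the array becomes [1, 5, 19, 20, 6, 17, 20]. The pivot is placed at index 1. All elements to the left of the pivot are <= 5, and all elements to the right are > 5.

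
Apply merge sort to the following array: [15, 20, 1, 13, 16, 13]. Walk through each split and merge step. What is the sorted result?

Merge sort trace:

Split: [15, 20, 1, 13, 16, 13] -> [15, 20, 1] and [13, 16, 13]
  Split: [15, 20, 1] -> [15] and [20, 1]
    Split: [20, 1] -> [20] and [1]
    Merge: [20] + [1] -> [1, 20]
  Merge: [15] + [1, 20] -> [1, 15, 20]
  Split: [13, 16, 13] -> [13] and [16, 13]
    Split: [16, 13] -> [16] and [13]
    Merge: [16] + [13] -> [13, 16]
  Merge: [13] + [13, 16] -> [13, 13, 16]
Merge: [1, 15, 20] + [13, 13, 16] -> [1, 13, 13, 15, 16, 20]

Final sorted array: [1, 13, 13, 15, 16, 20]

The merge sort proceeds by recursively splitting the array and merging sorted halves.
After all merges, the sorted array is [1, 13, 13, 15, 16, 20].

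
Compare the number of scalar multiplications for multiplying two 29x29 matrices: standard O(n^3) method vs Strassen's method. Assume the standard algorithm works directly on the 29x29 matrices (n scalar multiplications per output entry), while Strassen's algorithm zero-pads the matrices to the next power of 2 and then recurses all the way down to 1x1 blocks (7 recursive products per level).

Matrix multiplication for 29x29 matrices:

Strassen's algorithm requires power-of-2 dimensions. Pad 29x29 to 32x32 (next power of 2).

Standard algorithm: 29^3 = 24389 multiplications
Strassen's algorithm: 7^(log2(32)) = 7^5 = 16807 multiplications
Savings: 24389 - 16807 = 7582 multiplications

Standard: 24389 multiplications (29^3). Strassen: 16807 multiplications (7^5, after padding to 32x32). Strassen reduces 8 recursive multiplications to 7 at each level.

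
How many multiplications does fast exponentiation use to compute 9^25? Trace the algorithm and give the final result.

Computing 9^25 by squaring (build up from 9^1; each line after the first costs one multiplication):

9^1 = 9
9^2 = (9^1)^2 = 9^2 = 81
9^3 = 9 * 9^2 = 9 * 81 = 729
9^6 = (9^3)^2 = 729^2 = 531441
9^12 = (9^6)^2 = 531441^2 = 282429536481
9^24 = (9^12)^2 = 282429536481^2 = 79766443076872509863361
9^25 = 9 * 9^24 = 9 * 79766443076872509863361 = 717897987691852588770249

Result: 717897987691852588770249
Multiplications needed: 6 (6 lines after 9^1)

9^25 = 717897987691852588770249. Using exponentiation by squaring, this requires 6 multiplications. The key idea: if the exponent is even, square the half-power; if odd, multiply by the base once.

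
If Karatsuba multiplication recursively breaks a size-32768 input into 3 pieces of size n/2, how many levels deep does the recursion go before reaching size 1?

For divide and conquer with division factor 2:

Problem sizes at each level:
Level 0: 32768
Level 1: 16384
Level 2: 8192
Level 3: 4096
Level 4: 2048
Level 5: 1024
Level 6: 512
Level 7: 256
Level 8: 128
Level 9: 64
Level 10: 32
Level 11: 16
Level 12: 8
Level 13: 4
Level 14: 2
Level 15: 1

The root is level 0 and the size-1 base case is level 15 (the tree spans levels 0 through 15, i.e. 16 levels counting the root), so the depth is the number of divisions: log_2(32768) = 15

The recursion tree depth is log_2(32768) = 15. At each level, the problem size is divided by 2, so it takes 15 divisions to reduce to a base case of size 1. The algorithm makes 3 recursive calls at each level.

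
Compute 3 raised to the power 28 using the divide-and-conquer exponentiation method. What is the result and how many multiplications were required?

Computing 3^28 by squaring (build up from 3^1; each line after the first costs one multiplication):

3^1 = 3
3^2 = (3^1)^2 = 3^2 = 9
3^3 = 3 * 3^2 = 3 * 9 = 27
3^6 = (3^3)^2 = 27^2 = 729
3^7 = 3 * 3^6 = 3 * 729 = 2187
3^14 = (3^7)^2 = 2187^2 = 4782969
3^28 = (3^14)^2 = 4782969^2 = 22876792454961

Result: 22876792454961
Multiplications needed: 6 (6 lines after 3^1)

3^28 = 22876792454961. Using exponentiation by squaring, this requires 6 multiplications. The key idea: if the exponent is even, square the half-power; if odd, multiply by the base once.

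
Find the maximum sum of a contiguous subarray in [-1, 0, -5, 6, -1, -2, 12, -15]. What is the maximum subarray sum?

Using Kadane's algorithm on [-1, 0, -5, 6, -1, -2, 12, -15]:

Scanning through the array:
Position 1 (value 0): max_ending_here = 0, max_so_far = 0
Position 2 (value -5): max_ending_here = -5, max_so_far = 0
Position 3 (value 6): max_ending_here = 6, max_so_far = 6
Position 4 (value -1): max_ending_here = 5, max_so_far = 6
Position 5 (value -2): max_ending_here = 3, max_so_far = 6
Position 6 (value 12): max_ending_here = 15, max_so_far = 15
Position 7 (value -15): max_ending_here = 0, max_so_far = 15

Maximum subarray: [6, -1, -2, 12]
Maximum sum: 15

The maximum subarray is [6, -1, -2, 12] with sum 15. This subarray runs from index 3 to index 6.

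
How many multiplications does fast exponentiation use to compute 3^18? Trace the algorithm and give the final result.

Computing 3^18 by squaring (build up from 3^1; each line after the first costs one multiplication):

3^1 = 3
3^2 = (3^1)^2 = 3^2 = 9
3^4 = (3^2)^2 = 9^2 = 81
3^8 = (3^4)^2 = 81^2 = 6561
3^9 = 3 * 3^8 = 3 * 6561 = 19683
3^18 = (3^9)^2 = 19683^2 = 387420489

Result: 387420489
Multiplications needed: 5 (5 lines after 3^1)

3^18 = 387420489. Using exponentiation by squaring, this requires 5 multiplications. The key idea: if the exponent is even, square the half-power; if odd, multiply by the base once.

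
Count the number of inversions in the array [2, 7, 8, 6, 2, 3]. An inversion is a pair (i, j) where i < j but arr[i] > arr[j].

Finding inversions in [2, 7, 8, 6, 2, 3]:

(1, 3): arr[1]=7 > arr[3]=6
(1, 4): arr[1]=7 > arr[4]=2
(1, 5): arr[1]=7 > arr[5]=3
(2, 3): arr[2]=8 > arr[3]=6
(2, 4): arr[2]=8 > arr[4]=2
(2, 5): arr[2]=8 > arr[5]=3
(3, 4): arr[3]=6 > arr[4]=2
(3, 5): arr[3]=6 > arr[5]=3

Total inversions: 8

The array has 8 inversion(s): (1,3), (1,4), (1,5), (2,3), (2,4), (2,5), (3,4), (3,5). Each pair (i,j) satisfies i < j and arr[i] > arr[j].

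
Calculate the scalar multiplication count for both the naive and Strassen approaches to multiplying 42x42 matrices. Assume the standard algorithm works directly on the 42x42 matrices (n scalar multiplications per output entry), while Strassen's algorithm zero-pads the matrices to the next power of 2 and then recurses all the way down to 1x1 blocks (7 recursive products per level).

Matrix multiplication for 42x42 matrices:

Strassen's algorithm requires power-of-2 dimensions. Pad 42x42 to 64x64 (next power of 2).

Standard algorithm: 42^3 = 74088 multiplications
Strassen's algorithm: 7^(log2(64)) = 7^6 = 117649 multiplications
Difference: 74088 - 117649 = -43561 (Strassen uses MORE here due to padding overhead — for small or just-over-power-of-2 n, padding can outweigh the per-level savings)

Standard: 74088 multiplications (42^3). Strassen: 117649 multiplications (7^6, after padding to 64x64). Strassen reduces 8 recursive multiplications to 7 at each level.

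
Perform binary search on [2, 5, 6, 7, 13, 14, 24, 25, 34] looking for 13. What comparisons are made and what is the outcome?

Binary search for 13 in [2, 5, 6, 7, 13, 14, 24, 25, 34]:

lo=0, hi=8, mid=4, arr[mid]=13 -> Found target at index 4!

Binary search finds 13 at index 4 after 1 comparisons. The search repeatedly halves the search space by comparing with the middle element.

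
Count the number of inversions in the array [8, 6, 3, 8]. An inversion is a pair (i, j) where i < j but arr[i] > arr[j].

Finding inversions in [8, 6, 3, 8]:

(0, 1): arr[0]=8 > arr[1]=6
(0, 2): arr[0]=8 > arr[2]=3
(1, 2): arr[1]=6 > arr[2]=3

Total inversions: 3

The array has 3 inversion(s): (0,1), (0,2), (1,2). Each pair (i,j) satisfies i < j and arr[i] > arr[j].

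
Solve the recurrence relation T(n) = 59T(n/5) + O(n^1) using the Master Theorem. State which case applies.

Master Theorem for T(n) = 59T(n/5) + O(n^1):

a = 59, b = 5, c = 1
log_b(a) = log_5(59) = 2.5335

Case 1: c = 1 < log_5(59) = 2.5335
T(n) = O(n^(log_5 59))

For T(n) = 59T(n/5) + O(n^1): log_5(59) = 2.5335. This is Case 1 of the Master Theorem (c < log_b(a), work dominated by leaves), giving O(n^(log_5 59)).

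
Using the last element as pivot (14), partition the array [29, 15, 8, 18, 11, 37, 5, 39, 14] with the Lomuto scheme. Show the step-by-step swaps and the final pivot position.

Lomuto partition with pivot = 14:

Initial array: [29, 15, 8, 18, 11, 37, 5, 39, 14]

arr[0]=29 > 14: no swap
arr[1]=15 > 14: no swap
arr[2]=8 <= 14: swap with position 0, array becomes [8, 15, 29, 18, 11, 37, 5, 39, 14]
arr[3]=18 > 14: no swap
arr[4]=11 <= 14: swap with position 1, array becomes [8, 11, 29, 18, 15, 37, 5, 39, 14]
arr[5]=37 > 14: no swap
arr[6]=5 <= 14: swap with position 2, array becomes [8, 11, 5, 18, 15, 37, 29, 39, 14]
arr[7]=39 > 14: no swap

Place pivot at position 3: [8, 11, 5, 14, 15, 37, 29, 39, 18]
Pivot position: 3

After partitioning with pivot 14, the array becomes [8, 11, 5, 14, 15, 37, 29, 39, 18]. The pivot is placed at index 3. All elements to the left of the pivot are <= 14, and all elements to the right are > 14.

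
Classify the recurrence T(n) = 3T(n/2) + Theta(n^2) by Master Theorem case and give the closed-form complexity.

Master Theorem for T(n) = 3T(n/2) + O(n^2):

a = 3, b = 2, c = 2
log_b(a) = log_2(3) = 1.5850

Case 3: c = 2 > log_2(3) = 1.5850
T(n) = O(n^2) = O(n^2)

For T(n) = 3T(n/2) + O(n^2): log_2(3) = 1.5850. This is Case 3 of the Master Theorem (c > log_b(a), work dominated by root), giving O(n^2).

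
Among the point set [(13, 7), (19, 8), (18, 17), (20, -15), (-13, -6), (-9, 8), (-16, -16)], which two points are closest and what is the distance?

Computing all pairwise distances among 7 points:

d((13, 7), (19, 8)) = 6.0828 <-- minimum
d((13, 7), (18, 17)) = 11.1803
d((13, 7), (20, -15)) = 23.0868
d((13, 7), (-13, -6)) = 29.0689
d((13, 7), (-9, 8)) = 22.0227
d((13, 7), (-16, -16)) = 37.0135
d((19, 8), (18, 17)) = 9.0554
d((19, 8), (20, -15)) = 23.0217
d((19, 8), (-13, -6)) = 34.9285
d((19, 8), (-9, 8)) = 28.0
d((19, 8), (-16, -16)) = 42.4382
d((18, 17), (20, -15)) = 32.0624
d((18, 17), (-13, -6)) = 38.6005
d((18, 17), (-9, 8)) = 28.4605
d((18, 17), (-16, -16)) = 47.3814
d((20, -15), (-13, -6)) = 34.2053
d((20, -15), (-9, 8)) = 37.0135
d((20, -15), (-16, -16)) = 36.0139
d((-13, -6), (-9, 8)) = 14.5602
d((-13, -6), (-16, -16)) = 10.4403
d((-9, 8), (-16, -16)) = 25.0

Closest pair: (13, 7) and (19, 8) with distance 6.0828

The closest pair is (13, 7) and (19, 8) with Euclidean distance 6.0828. For 7 points, brute-force pairwise comparison is shown above. For large n, the divide-and-conquer algorithm (sort by x, recurse on halves, check the dividing strip) achieves O(n log n).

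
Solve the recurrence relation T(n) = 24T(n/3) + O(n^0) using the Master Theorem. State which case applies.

Master Theorem for T(n) = 24T(n/3) + O(n^0):

a = 24, b = 3, c = 0
log_b(a) = log_3(24) = 2.8928

Case 1: c = 0 < log_3(24) = 2.8928
T(n) = O(n^(log_3 24))

For T(n) = 24T(n/3) + O(n^0): log_3(24) = 2.8928. This is Case 1 of the Master Theorem (c < log_b(a), work dominated by leaves), giving O(n^(log_3 24)).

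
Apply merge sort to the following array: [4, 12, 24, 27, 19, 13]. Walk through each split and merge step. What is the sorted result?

Merge sort trace:

Split: [4, 12, 24, 27, 19, 13] -> [4, 12, 24] and [27, 19, 13]
  Split: [4, 12, 24] -> [4] and [12, 24]
    Split: [12, 24] -> [12] and [24]
    Merge: [12] + [24] -> [12, 24]
  Merge: [4] + [12, 24] -> [4, 12, 24]
  Split: [27, 19, 13] -> [27] and [19, 13]
    Split: [19, 13] -> [19] and [13]
    Merge: [19] + [13] -> [13, 19]
  Merge: [27] + [13, 19] -> [13, 19, 27]
Merge: [4, 12, 24] + [13, 19, 27] -> [4, 12, 13, 19, 24, 27]

Final sorted array: [4, 12, 13, 19, 24, 27]

The merge sort proceeds by recursively splitting the array and merging sorted halves.
After all merges, the sorted array is [4, 12, 13, 19, 24, 27].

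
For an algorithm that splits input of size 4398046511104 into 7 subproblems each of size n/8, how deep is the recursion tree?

For divide and conquer with division factor 8:

Problem sizes at each level:
Level 0: 4398046511104
Level 1: 549755813888
Level 2: 68719476736
Level 3: 8589934592
Level 4: 1073741824
Level 5: 134217728
Level 6: 16777216
Level 7: 2097152
Level 8: 262144
Level 9: 32768
Level 10: 4096
Level 11: 512
Level 12: 64
Level 13: 8
Level 14: 1

The root is level 0 and the size-1 base case is level 14 (the tree spans levels 0 through 14, i.e. 15 levels counting the root), so the depth is the number of divisions: log_8(4398046511104) = 14

The recursion tree depth is log_8(4398046511104) = 14. At each level, the problem size is divided by 8, so it takes 14 divisions to reduce to a base case of size 1. The algorithm makes 7 recursive calls at each level.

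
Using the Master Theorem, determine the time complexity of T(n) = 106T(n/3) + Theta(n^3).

Master Theorem for T(n) = 106T(n/3) + O(n^3):

a = 106, b = 3, c = 3
log_b(a) = log_3(106) = 4.2448

Case 1: c = 3 < log_3(106) = 4.2448
T(n) = O(n^(log_3 106))

For T(n) = 106T(n/3) + O(n^3): log_3(106) = 4.2448. This is Case 1 of the Master Theorem (c < log_b(a), work dominated by leaves), giving O(n^(log_3 106)).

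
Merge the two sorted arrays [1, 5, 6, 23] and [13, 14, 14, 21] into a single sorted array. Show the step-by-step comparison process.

Merging process:

Compare 1 vs 13: take 1 from left. Merged: [1]
Compare 5 vs 13: take 5 from left. Merged: [1, 5]
Compare 6 vs 13: take 6 from left. Merged: [1, 5, 6]
Compare 23 vs 13: take 13 from right. Merged: [1, 5, 6, 13]
Compare 23 vs 14: take 14 from right. Merged: [1, 5, 6, 13, 14]
Compare 23 vs 14: take 14 from right. Merged: [1, 5, 6, 13, 14, 14]
Compare 23 vs 21: take 21 from right. Merged: [1, 5, 6, 13, 14, 14, 21]
Append remaining from left: [23]. Merged: [1, 5, 6, 13, 14, 14, 21, 23]

Final merged array: [1, 5, 6, 13, 14, 14, 21, 23]
Total comparisons: 7

The merged array is [1, 5, 6, 13, 14, 14, 21, 23], requiring 7 comparisons. The merge step runs in O(n) time where n is the total number of elements.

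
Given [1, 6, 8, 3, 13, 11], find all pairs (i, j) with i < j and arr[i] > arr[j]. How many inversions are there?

Finding inversions in [1, 6, 8, 3, 13, 11]:

(1, 3): arr[1]=6 > arr[3]=3
(2, 3): arr[2]=8 > arr[3]=3
(4, 5): arr[4]=13 > arr[5]=11

Total inversions: 3

The array has 3 inversion(s): (1,3), (2,3), (4,5). Each pair (i,j) satisfies i < j and arr[i] > arr[j].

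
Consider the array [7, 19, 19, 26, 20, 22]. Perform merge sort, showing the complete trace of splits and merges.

Merge sort trace:

Split: [7, 19, 19, 26, 20, 22] -> [7, 19, 19] and [26, 20, 22]
  Split: [7, 19, 19] -> [7] and [19, 19]
    Split: [19, 19] -> [19] and [19]
    Merge: [19] + [19] -> [19, 19]
  Merge: [7] + [19, 19] -> [7, 19, 19]
  Split: [26, 20, 22] -> [26] and [20, 22]
    Split: [20, 22] -> [20] and [22]
    Merge: [20] + [22] -> [20, 22]
  Merge: [26] + [20, 22] -> [20, 22, 26]
Merge: [7, 19, 19] + [20, 22, 26] -> [7, 19, 19, 20, 22, 26]

Final sorted array: [7, 19, 19, 20, 22, 26]

The merge sort proceeds by recursively splitting the array and merging sorted halves.
After all merges, the sorted array is [7, 19, 19, 20, 22, 26].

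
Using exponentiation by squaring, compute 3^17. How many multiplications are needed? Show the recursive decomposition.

Computing 3^17 by squaring (build up from 3^1; each line after the first costs one multiplication):

3^1 = 3
3^2 = (3^1)^2 = 3^2 = 9
3^4 = (3^2)^2 = 9^2 = 81
3^8 = (3^4)^2 = 81^2 = 6561
3^16 = (3^8)^2 = 6561^2 = 43046721
3^17 = 3 * 3^16 = 3 * 43046721 = 129140163

Result: 129140163
Multiplications needed: 5 (5 lines after 3^1)

3^17 = 129140163. Using exponentiation by squaring, this requires 5 multiplications. The key idea: if the exponent is even, square the half-power; if odd, multiply by the base once.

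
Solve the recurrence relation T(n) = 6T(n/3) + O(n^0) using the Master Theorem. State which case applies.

Master Theorem for T(n) = 6T(n/3) + O(n^0):

a = 6, b = 3, c = 0
log_b(a) = log_3(6) = 1.6309

Case 1: c = 0 < log_3(6) = 1.6309
T(n) = O(n^(log_3 6))

For T(n) = 6T(n/3) + O(n^0): log_3(6) = 1.6309. This is Case 1 of the Master Theorem (c < log_b(a), work dominated by leaves), giving O(n^(log_3 6)).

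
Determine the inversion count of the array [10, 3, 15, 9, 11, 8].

Finding inversions in [10, 3, 15, 9, 11, 8]:

(0, 1): arr[0]=10 > arr[1]=3
(0, 3): arr[0]=10 > arr[3]=9
(0, 5): arr[0]=10 > arr[5]=8
(2, 3): arr[2]=15 > arr[3]=9
(2, 4): arr[2]=15 > arr[4]=11
(2, 5): arr[2]=15 > arr[5]=8
(3, 5): arr[3]=9 > arr[5]=8
(4, 5): arr[4]=11 > arr[5]=8

Total inversions: 8

The array has 8 inversion(s): (0,1), (0,3), (0,5), (2,3), (2,4), (2,5), (3,5), (4,5). Each pair (i,j) satisfies i < j and arr[i] > arr[j].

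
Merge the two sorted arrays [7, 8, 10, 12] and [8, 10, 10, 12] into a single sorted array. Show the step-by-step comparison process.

Merging process:

Compare 7 vs 8: take 7 from left. Merged: [7]
Compare 8 vs 8: take 8 from left. Merged: [7, 8]
Compare 10 vs 8: take 8 from right. Merged: [7, 8, 8]
Compare 10 vs 10: take 10 from left. Merged: [7, 8, 8, 10]
Compare 12 vs 10: take 10 from right. Merged: [7, 8, 8, 10, 10]
Compare 12 vs 10: take 10 from right. Merged: [7, 8, 8, 10, 10, 10]
Compare 12 vs 12: take 12 from left. Merged: [7, 8, 8, 10, 10, 10, 12]
Append remaining from right: [12]. Merged: [7, 8, 8, 10, 10, 10, 12, 12]

Final merged array: [7, 8, 8, 10, 10, 10, 12, 12]
Total comparisons: 7

The merged array is [7, 8, 8, 10, 10, 10, 12, 12], requiring 7 comparisons. The merge step runs in O(n) time where n is the total number of elements.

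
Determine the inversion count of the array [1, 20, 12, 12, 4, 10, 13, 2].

Finding inversions in [1, 20, 12, 12, 4, 10, 13, 2]:

(1, 2): arr[1]=20 > arr[2]=12
(1, 3): arr[1]=20 > arr[3]=12
(1, 4): arr[1]=20 > arr[4]=4
(1, 5): arr[1]=20 > arr[5]=10
(1, 6): arr[1]=20 > arr[6]=13
(1, 7): arr[1]=20 > arr[7]=2
(2, 4): arr[2]=12 > arr[4]=4
(2, 5): arr[2]=12 > arr[5]=10
(2, 7): arr[2]=12 > arr[7]=2
(3, 4): arr[3]=12 > arr[4]=4
(3, 5): arr[3]=12 > arr[5]=10
(3, 7): arr[3]=12 > arr[7]=2
(4, 7): arr[4]=4 > arr[7]=2
(5, 7): arr[5]=10 > arr[7]=2
(6, 7): arr[6]=13 > arr[7]=2

Total inversions: 15

The array has 15 inversion(s): (1,2), (1,3), (1,4), (1,5), (1,6), (1,7), (2,4), (2,5), (2,7), (3,4), (3,5), (3,7), (4,7), (5,7), (6,7). Each pair (i,j) satisfies i < j and arr[i] > arr[j].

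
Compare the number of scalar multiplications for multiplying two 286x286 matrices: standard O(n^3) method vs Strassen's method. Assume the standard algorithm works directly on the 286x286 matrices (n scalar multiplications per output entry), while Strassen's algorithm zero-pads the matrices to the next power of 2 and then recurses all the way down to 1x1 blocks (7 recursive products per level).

Matrix multiplication for 286x286 matrices:

Strassen's algorithm requires power-of-2 dimensions. Pad 286x286 to 512x512 (next power of 2).

Standard algorithm: 286^3 = 23393656 multiplications
Strassen's algorithm: 7^(log2(512)) = 7^9 = 40353607 multiplications
Difference: 23393656 - 40353607 = -16959951 (Strassen uses MORE here due to padding overhead — for small or just-over-power-of-2 n, padding can outweigh the per-level savings)

Standard: 23393656 multiplications (286^3). Strassen: 40353607 multiplications (7^9, after padding to 512x512). Strassen reduces 8 recursive multiplications to 7 at each level.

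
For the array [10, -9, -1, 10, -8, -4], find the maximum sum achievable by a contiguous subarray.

Using Kadane's algorithm on [10, -9, -1, 10, -8, -4]:

Scanning through the array:
Position 1 (value -9): max_ending_here = 1, max_so_far = 10
Position 2 (value -1): max_ending_here = 0, max_so_far = 10
Position 3 (value 10): max_ending_here = 10, max_so_far = 10
Position 4 (value -8): max_ending_here = 2, max_so_far = 10
Position 5 (value -4): max_ending_here = -2, max_so_far = 10

Maximum subarray: [10]
Maximum sum: 10

The maximum subarray is [10] with sum 10. This subarray runs from index 0 to index 0.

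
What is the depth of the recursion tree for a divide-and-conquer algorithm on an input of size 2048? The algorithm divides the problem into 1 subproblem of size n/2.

For divide and conquer with division factor 2:

Problem sizes at each level:
Level 0: 2048
Level 1: 1024
Level 2: 512
Level 3: 256
Level 4: 128
Level 5: 64
Level 6: 32
Level 7: 16
Level 8: 8
Level 9: 4
Level 10: 2
Level 11: 1

The root is level 0 and the size-1 base case is level 11 (the tree spans levels 0 through 11, i.e. 12 levels counting the root), so the depth is the number of divisions: log_2(2048) = 11

The recursion tree depth is log_2(2048) = 11. At each level, the problem size is divided by 2, so it takes 11 divisions to reduce to a base case of size 1. The algorithm makes 1 recursive call at each level.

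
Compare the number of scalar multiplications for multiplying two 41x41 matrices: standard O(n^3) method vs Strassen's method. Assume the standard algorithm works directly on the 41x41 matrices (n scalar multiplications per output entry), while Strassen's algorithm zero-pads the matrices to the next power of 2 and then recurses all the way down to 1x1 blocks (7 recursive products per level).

Matrix multiplication for 41x41 matrices:

Strassen's algorithm requires power-of-2 dimensions. Pad 41x41 to 64x64 (next power of 2).

Standard algorithm: 41^3 = 68921 multiplications
Strassen's algorithm: 7^(log2(64)) = 7^6 = 117649 multiplications
Difference: 68921 - 117649 = -48728 (Strassen uses MORE here due to padding overhead — for small or just-over-power-of-2 n, padding can outweigh the per-level savings)

Standard: 68921 multiplications (41^3). Strassen: 117649 multiplications (7^6, after padding to 64x64). Strassen reduces 8 recursive multiplications to 7 at each level.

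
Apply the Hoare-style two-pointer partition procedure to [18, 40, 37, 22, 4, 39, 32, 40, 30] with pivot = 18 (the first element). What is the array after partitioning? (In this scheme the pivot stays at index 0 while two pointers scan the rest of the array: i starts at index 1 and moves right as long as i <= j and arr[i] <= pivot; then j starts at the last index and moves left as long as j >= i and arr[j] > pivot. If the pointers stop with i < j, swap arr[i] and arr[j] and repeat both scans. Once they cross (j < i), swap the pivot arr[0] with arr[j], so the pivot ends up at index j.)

Hoare-style two-pointer partition with pivot = 18:

Initial array: [18, 40, 37, 22, 4, 39, 32, 40, 30]

Pointers start at i = 1, j = 8.
i stops at index 1 (arr[1]=40 > 18), j stops at index 4 (arr[4]=4 <= 18): swap arr[1] and arr[4], array becomes [18, 4, 37, 22, 40, 39, 32, 40, 30]
i ends at 2, j ends at 1: the pointers have crossed (j < i), so scanning stops.

Swap pivot arr[0] with arr[1] to place pivot at position 1: [4, 18, 37, 22, 40, 39, 32, 40, 30]
Pivot position: 1

After partitioning with pivot 18, the array becomes [4, 18, 37, 22, 40, 39, 32, 40, 30]. The pivot is placed at index 1. All elements to the left of the pivot are <= 18, and all elements to the right are > 18.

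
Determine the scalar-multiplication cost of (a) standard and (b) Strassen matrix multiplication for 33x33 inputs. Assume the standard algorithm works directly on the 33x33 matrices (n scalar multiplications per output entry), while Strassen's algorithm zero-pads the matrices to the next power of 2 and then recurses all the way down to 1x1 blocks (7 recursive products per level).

Matrix multiplication for 33x33 matrices:

Strassen's algorithm requires power-of-2 dimensions. Pad 33x33 to 64x64 (next power of 2).

Standard algorithm: 33^3 = 35937 multiplications
Strassen's algorithm: 7^(log2(64)) = 7^6 = 117649 multiplications
Difference: 35937 - 117649 = -81712 (Strassen uses MORE here due to padding overhead — for small or just-over-power-of-2 n, padding can outweigh the per-level savings)

Standard: 35937 multiplications (33^3). Strassen: 117649 multiplications (7^6, after padding to 64x64). Strassen reduces 8 recursive multiplications to 7 at each level.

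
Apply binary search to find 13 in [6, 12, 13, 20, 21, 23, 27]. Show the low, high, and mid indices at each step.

Binary search for 13 in [6, 12, 13, 20, 21, 23, 27]:

lo=0, hi=6, mid=3, arr[mid]=20 -> 20 > 13, search left half
lo=0, hi=2, mid=1, arr[mid]=12 -> 12 < 13, search right half
lo=2, hi=2, mid=2, arr[mid]=13 -> Found target at index 2!

Binary search finds 13 at index 2 after 3 comparisons. The search repeatedly halves the search space by comparing with the middle element.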